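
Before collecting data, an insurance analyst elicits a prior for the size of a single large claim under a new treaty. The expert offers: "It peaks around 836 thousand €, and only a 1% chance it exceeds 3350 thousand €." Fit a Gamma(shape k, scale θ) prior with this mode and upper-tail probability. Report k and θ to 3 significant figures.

Gamma(k,θ) with k>1 has mode (k−1)θ, so θ = 836/(k−1).
Need P(X < 3350) = 0.99 with θ tied to k this way. Start at k = 2, θ = 836: P(X<3350) ≈ 0.909.
Too low — raise k to concentrate. Iterating converges to k ≈ 3.17.
Then θ = 836/(3.17−1) ≈ 386.

k ≈ 3.17, θ ≈ 386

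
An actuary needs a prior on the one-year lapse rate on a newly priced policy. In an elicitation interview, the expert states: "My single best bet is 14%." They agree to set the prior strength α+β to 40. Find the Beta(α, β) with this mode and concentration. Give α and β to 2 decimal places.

For α,β > 1 the Beta mode is (α−1)/(α+β−2). With α+β = 40, the mode is (α−1)/38.
Set (α−1)/38 = 0.14 → α = 1 + 0.14·38 = 6.32.
β = 40 − α = 33.68.

α = 6.32, β = 33.68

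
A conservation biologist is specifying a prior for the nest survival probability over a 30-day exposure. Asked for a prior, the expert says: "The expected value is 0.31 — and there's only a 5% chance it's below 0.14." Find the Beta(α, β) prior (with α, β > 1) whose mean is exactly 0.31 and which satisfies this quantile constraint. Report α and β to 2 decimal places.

α ≈ 4.98, β ≈ 11.07

With mean 0.31 fixed, write α = 0.31s, β = 0.69s where s = α+β.
Need P(θ < 0.14) = 0.05 under Beta(0.31s, 0.69s). Normal approximation: (q−m)/√(m(1−m)/s) ≈ z_{0.05} = -1.64, so s ≈ 0.31·0.69·(-1.64)²/(0.14−0.31)² = 20.0.
At s = 20.0: P(θ<0.14) ≈ 0.032. Adjusting to match 0.05 gives s ≈ 16.05.
So α = 0.31·16.05 ≈ 4.98, β = 0.69·16.05 ≈ 11.07.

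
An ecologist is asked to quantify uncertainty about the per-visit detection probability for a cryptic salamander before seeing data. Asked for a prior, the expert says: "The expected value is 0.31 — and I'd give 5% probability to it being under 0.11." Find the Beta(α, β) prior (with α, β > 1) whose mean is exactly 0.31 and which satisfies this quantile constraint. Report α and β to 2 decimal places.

α ≈ 3.34, β ≈ 7.42

With mean 0.31 fixed, write α = 0.31s, β = 0.69s where s = α+β.
Need P(θ < 0.11) = 0.05 under Beta(0.31s, 0.69s). Normal approximation: (q−m)/√(m(1−m)/s) ≈ z_{0.05} = -1.64, so s ≈ 0.31·0.69·(-1.64)²/(0.11−0.31)² = 14.5.
At s = 14.5: P(θ<0.11) ≈ 0.026. Adjusting to match 0.05 gives s ≈ 10.76.
So α = 0.31·10.76 ≈ 3.34, β = 0.69·10.76 ≈ 7.42.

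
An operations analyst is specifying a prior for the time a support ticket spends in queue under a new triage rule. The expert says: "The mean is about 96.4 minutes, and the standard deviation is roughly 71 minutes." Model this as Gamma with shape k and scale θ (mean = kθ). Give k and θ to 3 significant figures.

For Gamma(k, scale θ): mean = kθ, variance = kθ², so CV = 1/√k.
CV = SD/mean = 71/96.4 = 0.7365, hence k = 1/CV² = 1.84.
Then θ = mean/k = 96.4/1.84 = 52.3.

k ≈ 1.84, θ ≈ 52.3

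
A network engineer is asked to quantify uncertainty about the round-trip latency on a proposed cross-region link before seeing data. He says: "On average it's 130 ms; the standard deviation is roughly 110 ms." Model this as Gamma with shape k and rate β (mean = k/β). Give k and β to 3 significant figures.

For Gamma(k, rate β): mean = k/β, variance = k/β², so CV = 1/√k.
CV = SD/mean = 110/130 = 0.8462, hence k = 1/CV² = 1.4.
Then β = k/mean = 1.4/130 = 0.0107.

k ≈ 1.4, β ≈ 0.0107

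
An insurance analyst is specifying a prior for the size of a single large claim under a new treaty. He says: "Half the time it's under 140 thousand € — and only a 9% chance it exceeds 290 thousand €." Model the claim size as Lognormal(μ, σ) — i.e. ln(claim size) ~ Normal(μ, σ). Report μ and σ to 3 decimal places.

μ ≈ 4.942, σ ≈ 0.543

If T ~ Lognormal(μ,σ) then ln T ~ Normal(μ,σ), so the p-quantile of ln T is μ + z_p·σ.
ln(140) = 4.942 and ln(290) = 5.67; z_{0.5} = 0, z_{0.91} = 1.341.
σ = (5.67 − 4.942)/(1.341 − (0)) = 0.543.
μ = 4.942 − (0)·0.543 = 4.942.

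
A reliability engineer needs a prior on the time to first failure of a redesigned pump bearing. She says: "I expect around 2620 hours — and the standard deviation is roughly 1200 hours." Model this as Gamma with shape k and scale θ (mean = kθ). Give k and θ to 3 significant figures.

For Gamma(k, scale θ): mean = kθ, variance = kθ², so CV = 1/√k.
CV = SD/mean = 1200/2620 = 0.458, hence k = 1/CV² = 4.77.
Then θ = mean/k = 2620/4.77 = 550.

k ≈ 4.77, θ ≈ 550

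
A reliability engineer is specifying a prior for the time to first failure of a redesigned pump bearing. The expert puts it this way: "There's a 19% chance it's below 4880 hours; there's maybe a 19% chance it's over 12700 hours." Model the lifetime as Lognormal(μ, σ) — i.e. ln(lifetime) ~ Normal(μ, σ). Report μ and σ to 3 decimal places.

μ ≈ 8.971, σ ≈ 0.545

If T ~ Lognormal(μ,σ) then ln T ~ Normal(μ,σ), so the p-quantile of ln T is μ + z_p·σ.
ln(4880) = 8.493 and ln(12700) = 9.449; z_{0.19} = -0.8779, z_{0.81} = 0.8779.
σ = (9.449 − 8.493)/(0.8779 − (-0.8779)) = 0.545.
μ = 8.493 − (-0.8779)·0.545 = 8.971.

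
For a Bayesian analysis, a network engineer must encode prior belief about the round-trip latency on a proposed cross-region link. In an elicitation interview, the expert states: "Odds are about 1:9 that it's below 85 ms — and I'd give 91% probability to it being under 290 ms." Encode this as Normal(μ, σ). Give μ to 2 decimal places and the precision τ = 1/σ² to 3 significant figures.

For Normal(μ,σ), the p-quantile is μ + z_p·σ. Here z_{0.1} = -1.282, z_{0.91} = 1.341.
So 85 = μ − 1.282σ and 290 = μ + 1.341σ.
Subtracting: σ = (290 − 85)/(1.341 − (-1.282)) = 78.18.
Then μ = 85 − (-1.282)·78.18 = 185.19.
Precision τ = 1/σ² = 1/78.18² = 0.000164.

μ = 185.19, τ = 0.000164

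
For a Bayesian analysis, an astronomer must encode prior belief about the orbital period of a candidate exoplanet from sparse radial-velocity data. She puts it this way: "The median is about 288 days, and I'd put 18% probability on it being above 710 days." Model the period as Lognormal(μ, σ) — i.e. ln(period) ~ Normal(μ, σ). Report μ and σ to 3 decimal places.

μ ≈ 5.663, σ ≈ 0.986

If T ~ Lognormal(μ,σ) then ln T ~ Normal(μ,σ), so the p-quantile of ln T is μ + z_p·σ.
ln(288) = 5.663 and ln(710) = 6.565; z_{0.5} = 0, z_{0.82} = 0.9154.
σ = (6.565 − 5.663)/(0.9154 − (0)) = 0.986.
μ = 5.663 − (0)·0.986 = 5.663.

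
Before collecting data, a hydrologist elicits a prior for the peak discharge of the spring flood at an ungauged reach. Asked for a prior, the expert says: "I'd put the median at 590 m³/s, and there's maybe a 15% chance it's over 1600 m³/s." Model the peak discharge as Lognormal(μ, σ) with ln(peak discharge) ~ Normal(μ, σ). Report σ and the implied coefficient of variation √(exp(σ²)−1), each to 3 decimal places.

If T ~ Lognormal(μ,σ) then ln T ~ Normal(μ,σ), so the p-quantile of ln T is μ + z_p·σ.
ln(590) = 6.38 and ln(1600) = 7.378; z_{0.5} = 0, z_{0.85} = 1.036.
σ = (7.378 − 6.38)/(1.036 − (0)) = 0.963.
μ = 6.38 − (0)·0.963 = 6.380.
CV = √(exp(σ²)−1) = √(exp(0.9265)−1) = 1.235.

σ ≈ 0.963, CV ≈ 1.235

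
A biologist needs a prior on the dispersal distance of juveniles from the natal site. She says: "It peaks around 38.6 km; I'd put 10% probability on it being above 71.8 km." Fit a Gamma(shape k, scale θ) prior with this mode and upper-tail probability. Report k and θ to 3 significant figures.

k ≈ 5.96, θ ≈ 7.79

Gamma(k,θ) with k>1 has mode (k−1)θ, so θ = 38.6/(k−1).
Need P(X < 71.8) = 0.9 with θ tied to k this way. Start at k = 2, θ = 38.6: P(X<71.8) ≈ 0.555.
Too low — raise k to concentrate. Iterating converges to k ≈ 5.96.
Then θ = 38.6/(5.96−1) ≈ 7.79.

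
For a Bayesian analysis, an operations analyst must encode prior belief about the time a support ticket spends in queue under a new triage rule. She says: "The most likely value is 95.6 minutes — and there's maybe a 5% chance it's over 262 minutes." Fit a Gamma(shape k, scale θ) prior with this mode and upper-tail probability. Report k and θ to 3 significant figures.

k ≈ 3.64, θ ≈ 36.2

Gamma(k,θ) with k>1 has mode (k−1)θ, so θ = 95.6/(k−1).
Need P(X < 262) = 0.95 with θ tied to k this way. Start at k = 2, θ = 95.6: P(X<262) ≈ 0.759.
Too low — raise k to concentrate. Iterating converges to k ≈ 3.64.
Then θ = 95.6/(3.64−1) ≈ 36.2.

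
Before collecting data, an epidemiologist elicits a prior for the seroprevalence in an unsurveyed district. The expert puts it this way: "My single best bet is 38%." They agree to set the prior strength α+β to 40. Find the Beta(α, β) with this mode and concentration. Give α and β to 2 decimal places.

α = 15.44, β = 24.56

For α,β > 1 the Beta mode is (α−1)/(α+β−2). With α+β = 40, the mode is (α−1)/38.
Set (α−1)/38 = 0.38 → α = 1 + 0.38·38 = 15.44.
β = 40 − α = 24.56.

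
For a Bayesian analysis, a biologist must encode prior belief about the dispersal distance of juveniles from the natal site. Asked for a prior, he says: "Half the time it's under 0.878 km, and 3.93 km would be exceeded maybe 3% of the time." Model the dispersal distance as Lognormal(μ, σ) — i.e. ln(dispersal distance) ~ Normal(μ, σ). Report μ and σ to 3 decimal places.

If T ~ Lognormal(μ,σ) then ln T ~ Normal(μ,σ), so the p-quantile of ln T is μ + z_p·σ.
ln(0.878) = -0.1301 and ln(3.93) = 1.369; z_{0.5} = 0, z_{0.97} = 1.881.
σ = (1.369 − -0.1301)/(1.881 − (0)) = 0.797.
μ = -0.1301 − (0)·0.797 = -0.130.

μ ≈ -0.130, σ ≈ 0.797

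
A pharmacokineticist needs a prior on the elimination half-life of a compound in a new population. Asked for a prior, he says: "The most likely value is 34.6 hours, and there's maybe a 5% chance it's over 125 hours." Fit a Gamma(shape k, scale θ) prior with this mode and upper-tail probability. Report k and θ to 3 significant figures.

k ≈ 2.56, θ ≈ 22.2

Gamma(k,θ) with k>1 has mode (k−1)θ, so θ = 34.6/(k−1).
Need P(X < 125) = 0.95 with θ tied to k this way. Start at k = 2, θ = 34.6: P(X<125) ≈ 0.876.
Too low — raise k to concentrate. Iterating converges to k ≈ 2.56.
Then θ = 34.6/(2.56−1) ≈ 22.2.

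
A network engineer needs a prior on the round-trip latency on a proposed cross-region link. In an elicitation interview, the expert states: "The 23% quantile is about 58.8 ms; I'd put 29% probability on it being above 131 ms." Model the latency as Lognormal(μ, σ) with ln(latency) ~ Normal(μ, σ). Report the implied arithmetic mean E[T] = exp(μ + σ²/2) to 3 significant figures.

E[T] ≈ 113 ms

If T ~ Lognormal(μ,σ) then ln T ~ Normal(μ,σ), so the p-quantile of ln T is μ + z_p·σ.
ln(58.8) = 4.074 and ln(131) = 4.875; z_{0.23} = -0.7388, z_{0.71} = 0.5534.
σ = (4.875 − 4.074)/(0.5534 − (-0.7388)) = 0.620.
μ = 4.074 − (-0.7388)·0.620 = 4.532.
E[T] = exp(μ + σ²/2) = exp(4.532 + 0.1921) = 113 ms.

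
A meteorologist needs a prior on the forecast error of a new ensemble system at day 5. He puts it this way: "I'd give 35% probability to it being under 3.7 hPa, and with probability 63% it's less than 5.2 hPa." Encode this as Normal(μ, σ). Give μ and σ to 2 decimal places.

For Normal(μ,σ), the p-quantile is μ + z_p·σ. Here z_{0.35} = -0.3853, z_{0.63} = 0.3319.
So 3.7 = μ − 0.3853σ and 5.2 = μ + 0.3319σ.
Subtracting: σ = (5.2 − 3.7)/(0.3319 − (-0.3853)) = 2.09.
Then μ = 3.7 − (-0.3853)·2.09 = 4.51.

μ = 4.51, σ = 2.09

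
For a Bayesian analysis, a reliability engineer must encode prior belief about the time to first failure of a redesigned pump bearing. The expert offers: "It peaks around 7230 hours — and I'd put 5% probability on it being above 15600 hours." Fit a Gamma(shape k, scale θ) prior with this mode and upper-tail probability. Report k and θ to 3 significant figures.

Gamma(k,θ) with k>1 has mode (k−1)θ, so θ = 7230/(k−1).
Need P(X < 15600) = 0.95 with θ tied to k this way. Start at k = 2, θ = 7230: P(X<15600) ≈ 0.635.
Too low — raise k to concentrate. Iterating converges to k ≈ 5.66.
Then θ = 7230/(5.66−1) ≈ 1550.

k ≈ 5.66, θ ≈ 1550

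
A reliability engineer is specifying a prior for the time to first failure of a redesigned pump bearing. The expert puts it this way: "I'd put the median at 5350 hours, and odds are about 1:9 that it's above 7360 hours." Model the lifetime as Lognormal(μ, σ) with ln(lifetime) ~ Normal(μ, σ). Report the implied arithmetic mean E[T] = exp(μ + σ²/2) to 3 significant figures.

E[T] ≈ 5520 hours

If T ~ Lognormal(μ,σ) then ln T ~ Normal(μ,σ), so the p-quantile of ln T is μ + z_p·σ.
ln(5350) = 8.585 and ln(7360) = 8.904; z_{0.5} = 0, z_{0.9} = 1.282.
σ = (8.904 − 8.585)/(1.282 − (0)) = 0.249.
μ = 8.585 − (0)·0.249 = 8.585.
E[T] = exp(μ + σ²/2) = exp(8.585 + 0.0310) = 5520 hours.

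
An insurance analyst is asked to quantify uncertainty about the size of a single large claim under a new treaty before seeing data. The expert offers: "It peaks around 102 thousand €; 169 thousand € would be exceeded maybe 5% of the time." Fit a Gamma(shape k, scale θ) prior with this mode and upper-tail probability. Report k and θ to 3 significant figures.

Gamma(k,θ) with k>1 has mode (k−1)θ, so θ = 102/(k−1).
Need P(X < 169) = 0.95 with θ tied to k this way. Start at k = 2, θ = 102: P(X<169) ≈ 0.493.
Too low — raise k to concentrate. Iterating converges to k ≈ 12.
Then θ = 102/(12−1) ≈ 9.31.

k ≈ 12, θ ≈ 9.31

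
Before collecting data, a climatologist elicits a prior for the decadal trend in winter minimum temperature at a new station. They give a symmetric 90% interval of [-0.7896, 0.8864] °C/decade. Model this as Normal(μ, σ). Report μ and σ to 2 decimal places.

A symmetric 90% interval runs μ ± z·σ with z = 1.645.
Half-width = 0.838, so σ = 0.838/1.645 = 0.51.
μ is the interval midpoint, 0.05.

μ = 0.05, σ = 0.51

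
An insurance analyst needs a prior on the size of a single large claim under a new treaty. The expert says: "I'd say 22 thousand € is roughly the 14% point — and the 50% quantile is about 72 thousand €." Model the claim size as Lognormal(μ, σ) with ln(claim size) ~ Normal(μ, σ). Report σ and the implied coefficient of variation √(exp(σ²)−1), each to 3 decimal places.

σ ≈ 1.097, CV ≈ 1.528

If T ~ Lognormal(μ,σ) then ln T ~ Normal(μ,σ), so the p-quantile of ln T is μ + z_p·σ.
ln(22) = 3.091 and ln(72) = 4.277; z_{0.14} = -1.08, z_{0.5} = 0.
σ = (4.277 − 3.091)/(0 − (-1.08)) = 1.097.
μ = 3.091 − (-1.08)·1.097 = 4.277.
CV = √(exp(σ²)−1) = √(exp(1.2045)−1) = 1.528.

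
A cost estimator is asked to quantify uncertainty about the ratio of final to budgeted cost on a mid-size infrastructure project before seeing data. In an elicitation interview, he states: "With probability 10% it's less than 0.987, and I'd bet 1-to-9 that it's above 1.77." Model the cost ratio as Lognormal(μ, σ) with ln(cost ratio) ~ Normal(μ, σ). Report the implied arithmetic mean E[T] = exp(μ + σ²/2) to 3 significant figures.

E[T] ≈ 1.36

If T ~ Lognormal(μ,σ) then ln T ~ Normal(μ,σ), so the p-quantile of ln T is μ + z_p·σ.
ln(0.987) = -0.01309 and ln(1.77) = 0.571; z_{0.1} = -1.282, z_{0.9} = 1.282.
σ = (0.571 − -0.01309)/(1.282 − (-1.282)) = 0.228.
μ = -0.01309 − (-1.282)·0.228 = 0.279.
E[T] = exp(μ + σ²/2) = exp(0.279 + 0.0260) = 1.36.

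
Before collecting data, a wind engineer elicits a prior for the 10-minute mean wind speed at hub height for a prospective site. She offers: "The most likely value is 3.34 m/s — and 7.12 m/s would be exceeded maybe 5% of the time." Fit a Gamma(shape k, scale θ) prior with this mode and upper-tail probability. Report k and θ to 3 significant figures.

Gamma(k,θ) with k>1 has mode (k−1)θ, so θ = 3.34/(k−1).
Need P(X < 7.12) = 0.95 with θ tied to k this way. Start at k = 2, θ = 3.34: P(X<7.12) ≈ 0.628.
Too low — raise k to concentrate. Iterating converges to k ≈ 5.81.
Then θ = 3.34/(5.81−1) ≈ 0.694.

k ≈ 5.81, θ ≈ 0.694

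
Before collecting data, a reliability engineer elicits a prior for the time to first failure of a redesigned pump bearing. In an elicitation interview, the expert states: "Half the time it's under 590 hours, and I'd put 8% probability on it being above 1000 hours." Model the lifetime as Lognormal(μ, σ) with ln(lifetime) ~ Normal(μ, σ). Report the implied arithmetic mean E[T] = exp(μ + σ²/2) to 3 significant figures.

If T ~ Lognormal(μ,σ) then ln T ~ Normal(μ,σ), so the p-quantile of ln T is μ + z_p·σ.
ln(590) = 6.38 and ln(1000) = 6.908; z_{0.5} = 0, z_{0.92} = 1.405.
σ = (6.908 − 6.38)/(1.405 − (0)) = 0.376.
μ = 6.38 − (0)·0.376 = 6.380.
E[T] = exp(μ + σ²/2) = exp(6.380 + 0.0705) = 633 hours.

E[T] ≈ 633 hours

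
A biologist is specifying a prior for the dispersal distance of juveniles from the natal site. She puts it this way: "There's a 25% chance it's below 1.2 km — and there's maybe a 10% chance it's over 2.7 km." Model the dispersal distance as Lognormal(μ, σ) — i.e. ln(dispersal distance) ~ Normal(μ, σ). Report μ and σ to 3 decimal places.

If T ~ Lognormal(μ,σ) then ln T ~ Normal(μ,σ), so the p-quantile of ln T is μ + z_p·σ.
ln(1.2) = 0.1823 and ln(2.7) = 0.9933; z_{0.25} = -0.6745, z_{0.9} = 1.282.
σ = (0.9933 − 0.1823)/(1.282 − (-0.6745)) = 0.415.
μ = 0.1823 − (-0.6745)·0.415 = 0.462.

μ ≈ 0.462, σ ≈ 0.415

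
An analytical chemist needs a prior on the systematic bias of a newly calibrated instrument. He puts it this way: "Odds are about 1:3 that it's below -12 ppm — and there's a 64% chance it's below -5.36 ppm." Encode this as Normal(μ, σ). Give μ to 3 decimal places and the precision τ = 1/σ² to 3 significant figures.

The p-quantile of Normal(μ,σ) is μ + z_p·σ, with z_{0.25} = -0.6745 and z_{0.64} = 0.3585.
Eliminate σ: μ = (z₂·x₁ − z₁·x₂)/(z₂ − z₁) = (0.3585·-12 − (-0.6745)·-5.36)/1.033 = -7.664.
Then σ = (x₂ − x₁)/(z₂ − z₁) = (-5.36 − -12)/1.033 = 6.428.
Precision τ = 1/σ² = 1/6.428² = 0.0242.

μ = -7.664, τ = 0.0242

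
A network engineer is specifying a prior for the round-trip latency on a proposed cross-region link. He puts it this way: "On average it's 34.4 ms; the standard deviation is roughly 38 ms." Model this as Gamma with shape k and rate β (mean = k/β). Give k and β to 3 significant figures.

k ≈ 0.82, β ≈ 0.0238

For Gamma(k, rate β): mean = k/β, variance = k/β², so CV = 1/√k.
CV = SD/mean = 38/34.4 = 1.105, hence k = 1/CV² = 0.82.
Then β = k/mean = 0.82/34.4 = 0.0238.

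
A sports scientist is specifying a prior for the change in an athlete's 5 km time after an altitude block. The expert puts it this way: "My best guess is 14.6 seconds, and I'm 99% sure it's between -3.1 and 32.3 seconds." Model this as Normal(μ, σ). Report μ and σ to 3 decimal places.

μ = 14.600, σ = 6.872

A symmetric 99% interval runs μ ± z·σ with z = 2.576.
Half-width = 17.7, so σ = 17.7/2.576 = 6.872.
μ is the stated best guess, 14.600.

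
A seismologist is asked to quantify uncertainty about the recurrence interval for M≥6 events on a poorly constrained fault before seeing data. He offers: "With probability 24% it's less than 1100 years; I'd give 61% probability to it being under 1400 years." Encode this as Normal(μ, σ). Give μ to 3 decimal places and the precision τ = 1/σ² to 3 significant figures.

For Normal(μ,σ), the p-quantile is μ + z_p·σ. Here z_{0.24} = -0.7063, z_{0.61} = 0.2793.
So 1100 = μ − 0.7063σ and 1400 = μ + 0.2793σ.
Subtracting: σ = (1400 − 1100)/(0.2793 − (-0.7063)) = 304.376.
Then μ = 1100 − (-0.7063)·304.376 = 1314.982.
Precision τ = 1/σ² = 1/304.4² = 1.08e-05.

μ = 1314.982, τ = 1.08e-05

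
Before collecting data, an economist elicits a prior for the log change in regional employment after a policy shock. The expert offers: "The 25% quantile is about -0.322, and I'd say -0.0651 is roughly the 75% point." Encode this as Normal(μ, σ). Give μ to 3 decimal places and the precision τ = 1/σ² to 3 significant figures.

μ = -0.194, τ = 27.6

For Normal(μ,σ), the p-quantile is μ + z_p·σ. Here z_{0.25} = -0.6745, z_{0.75} = 0.6745.
So -0.322 = μ − 0.6745σ and -0.0651 = μ + 0.6745σ.
Subtracting: σ = (-0.0651 − -0.322)/(0.6745 − (-0.6745)) = 0.190.
Then μ = -0.322 − (-0.6745)·0.190 = -0.194.
Precision τ = 1/σ² = 1/0.1904² = 27.6.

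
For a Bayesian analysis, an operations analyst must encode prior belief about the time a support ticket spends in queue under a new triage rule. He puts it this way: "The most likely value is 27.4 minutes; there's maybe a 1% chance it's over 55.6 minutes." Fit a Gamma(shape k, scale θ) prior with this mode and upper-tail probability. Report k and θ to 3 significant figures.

k ≈ 10.8, θ ≈ 2.8

Gamma(k,θ) with k>1 has mode (k−1)θ, so θ = 27.4/(k−1).
Need P(X < 55.6) = 0.99 with θ tied to k this way. Start at k = 2, θ = 27.4: P(X<55.6) ≈ 0.602.
Too low — raise k to concentrate. Iterating converges to k ≈ 10.8.
Then θ = 27.4/(10.8−1) ≈ 2.8.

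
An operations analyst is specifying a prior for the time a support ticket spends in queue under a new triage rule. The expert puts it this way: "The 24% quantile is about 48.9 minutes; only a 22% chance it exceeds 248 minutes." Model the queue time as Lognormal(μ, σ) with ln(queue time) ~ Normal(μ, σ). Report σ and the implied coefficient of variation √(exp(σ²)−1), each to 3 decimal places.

σ ≈ 1.098, CV ≈ 1.530

If T ~ Lognormal(μ,σ) then ln T ~ Normal(μ,σ), so the p-quantile of ln T is μ + z_p·σ.
ln(48.9) = 3.89 and ln(248) = 5.513; z_{0.24} = -0.7063, z_{0.78} = 0.7722.
σ = (5.513 − 3.89)/(0.7722 − (-0.7063)) = 1.098.
μ = 3.89 − (-0.7063)·1.098 = 4.665.
CV = √(exp(σ²)−1) = √(exp(1.2060)−1) = 1.530.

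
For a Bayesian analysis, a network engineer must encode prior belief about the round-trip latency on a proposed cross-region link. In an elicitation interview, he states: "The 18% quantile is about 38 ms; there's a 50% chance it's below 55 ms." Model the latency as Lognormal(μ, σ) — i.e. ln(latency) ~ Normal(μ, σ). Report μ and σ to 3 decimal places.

μ ≈ 4.007, σ ≈ 0.404

If T ~ Lognormal(μ,σ) then ln T ~ Normal(μ,σ), so the p-quantile of ln T is μ + z_p·σ.
ln(38) = 3.638 and ln(55) = 4.007; z_{0.18} = -0.9154, z_{0.5} = 0.
σ = (4.007 − 3.638)/(0 − (-0.9154)) = 0.404.
μ = 3.638 − (-0.9154)·0.404 = 4.007.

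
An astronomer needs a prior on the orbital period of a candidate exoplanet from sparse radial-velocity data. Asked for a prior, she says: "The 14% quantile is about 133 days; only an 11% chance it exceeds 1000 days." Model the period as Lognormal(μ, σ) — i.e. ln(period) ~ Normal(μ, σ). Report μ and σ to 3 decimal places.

μ ≈ 5.835, σ ≈ 0.875

If T ~ Lognormal(μ,σ) then ln T ~ Normal(μ,σ), so the p-quantile of ln T is μ + z_p·σ.
ln(133) = 4.89 and ln(1000) = 6.908; z_{0.14} = -1.08, z_{0.89} = 1.227.
σ = (6.908 − 4.89)/(1.227 − (-1.08)) = 0.875.
μ = 4.89 − (-1.08)·0.875 = 5.835.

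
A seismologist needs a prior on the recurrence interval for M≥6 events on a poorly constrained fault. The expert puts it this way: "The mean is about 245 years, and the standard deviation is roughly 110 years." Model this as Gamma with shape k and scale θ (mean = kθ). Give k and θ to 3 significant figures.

k ≈ 4.96, θ ≈ 49.4

For Gamma(k, scale θ): mean = kθ, variance = kθ², so CV = 1/√k.
CV = SD/mean = 110/245 = 0.449, hence k = 1/CV² = 4.96.
Then θ = mean/k = 245/4.96 = 49.4.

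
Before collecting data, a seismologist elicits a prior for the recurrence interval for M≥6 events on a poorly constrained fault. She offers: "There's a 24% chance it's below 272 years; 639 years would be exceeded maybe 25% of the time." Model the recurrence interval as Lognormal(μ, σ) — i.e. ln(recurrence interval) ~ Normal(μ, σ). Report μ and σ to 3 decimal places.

μ ≈ 6.043, σ ≈ 0.619

If T ~ Lognormal(μ,σ) then ln T ~ Normal(μ,σ), so the p-quantile of ln T is μ + z_p·σ.
ln(272) = 5.606 and ln(639) = 6.46; z_{0.24} = -0.7063, z_{0.75} = 0.6745.
σ = (6.46 − 5.606)/(0.6745 − (-0.7063)) = 0.619.
μ = 5.606 − (-0.7063)·0.619 = 6.043.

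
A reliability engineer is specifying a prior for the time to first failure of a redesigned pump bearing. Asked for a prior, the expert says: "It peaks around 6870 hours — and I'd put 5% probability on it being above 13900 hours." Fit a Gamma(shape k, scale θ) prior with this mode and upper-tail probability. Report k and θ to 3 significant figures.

Gamma(k,θ) with k>1 has mode (k−1)θ, so θ = 6870/(k−1).
Need P(X < 13900) = 0.95 with θ tied to k this way. Start at k = 2, θ = 6870: P(X<13900) ≈ 0.600.
Too low — raise k to concentrate. Iterating converges to k ≈ 6.58.
Then θ = 6870/(6.58−1) ≈ 1230.

k ≈ 6.58, θ ≈ 1230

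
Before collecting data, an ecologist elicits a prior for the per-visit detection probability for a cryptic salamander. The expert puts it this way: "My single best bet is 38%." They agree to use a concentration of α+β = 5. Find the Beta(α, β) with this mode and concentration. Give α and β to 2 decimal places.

For α,β > 1 the Beta mode is (α−1)/(α+β−2). With α+β = 5, the mode is (α−1)/3.
Set (α−1)/3 = 0.38 → α = 1 + 0.38·3 = 2.14.
β = 5 − α = 2.86.

α = 2.14, β = 2.86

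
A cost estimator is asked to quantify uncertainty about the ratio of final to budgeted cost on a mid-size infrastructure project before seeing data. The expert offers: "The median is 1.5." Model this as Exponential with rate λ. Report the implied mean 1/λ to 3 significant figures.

Exponential median = ln 2 / λ, so λ = ln 2 / 1.5 = 0.462.
Mean = 1/λ = 2.16.

mean ≈ 2.16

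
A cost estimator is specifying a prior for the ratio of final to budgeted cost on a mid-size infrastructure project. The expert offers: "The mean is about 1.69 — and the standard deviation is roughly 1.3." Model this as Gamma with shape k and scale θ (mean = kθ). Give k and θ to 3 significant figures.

k ≈ 1.69, θ ≈ 1

For Gamma(k, scale θ): mean = kθ, variance = kθ², so CV = 1/√k.
CV = SD/mean = 1.3/1.69 = 0.7692, hence k = 1/CV² = 1.69.
Then θ = mean/k = 1.69/1.69 = 1.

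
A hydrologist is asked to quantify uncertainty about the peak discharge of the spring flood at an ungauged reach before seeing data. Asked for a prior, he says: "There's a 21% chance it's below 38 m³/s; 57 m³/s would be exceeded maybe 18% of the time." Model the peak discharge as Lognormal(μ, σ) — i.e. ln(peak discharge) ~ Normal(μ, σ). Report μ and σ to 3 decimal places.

If T ~ Lognormal(μ,σ) then ln T ~ Normal(μ,σ), so the p-quantile of ln T is μ + z_p·σ.
ln(38) = 3.638 and ln(57) = 4.043; z_{0.21} = -0.8064, z_{0.82} = 0.9154.
σ = (4.043 − 3.638)/(0.9154 − (-0.8064)) = 0.235.
μ = 3.638 − (-0.8064)·0.235 = 3.827.

μ ≈ 3.827, σ ≈ 0.235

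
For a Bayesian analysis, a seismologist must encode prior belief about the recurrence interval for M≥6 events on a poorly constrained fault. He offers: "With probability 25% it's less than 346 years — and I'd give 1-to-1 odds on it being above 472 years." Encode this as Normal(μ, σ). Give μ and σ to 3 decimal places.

μ = 472.000, σ = 186.808

For Normal(μ,σ), the p-quantile is μ + z_p·σ. Here z_{0.25} = -0.6745, z_{0.5} = 0.
So 346 = μ − 0.6745σ and 472 = μ + 0σ.
Subtracting: σ = (472 − 346)/(0 − (-0.6745)) = 186.808.
Then μ = 346 − (-0.6745)·186.808 = 472.000.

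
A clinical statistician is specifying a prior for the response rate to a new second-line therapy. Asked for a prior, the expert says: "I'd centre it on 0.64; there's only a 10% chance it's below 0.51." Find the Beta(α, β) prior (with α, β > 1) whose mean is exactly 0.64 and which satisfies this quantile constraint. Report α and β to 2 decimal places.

With mean 0.64 fixed, write α = 0.64s, β = 0.36s where s = α+β.
Need P(θ < 0.51) = 0.1 under Beta(0.64s, 0.36s). Normal approximation: (q−m)/√(m(1−m)/s) ≈ z_{0.1} = -1.28, so s ≈ 0.64·0.36·(-1.28)²/(0.51−0.64)² = 22.4.
At s = 22.4: P(θ<0.51) ≈ 0.103. Adjusting to match 0.1 gives s ≈ 22.94.
So α = 0.64·22.94 ≈ 14.68, β = 0.36·22.94 ≈ 8.26.

α ≈ 14.68, β ≈ 8.26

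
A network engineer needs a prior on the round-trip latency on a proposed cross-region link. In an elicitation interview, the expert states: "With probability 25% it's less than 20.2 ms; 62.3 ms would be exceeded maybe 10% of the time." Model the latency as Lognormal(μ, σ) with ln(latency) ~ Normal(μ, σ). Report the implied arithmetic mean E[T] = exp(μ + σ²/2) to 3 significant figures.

If T ~ Lognormal(μ,σ) then ln T ~ Normal(μ,σ), so the p-quantile of ln T is μ + z_p·σ.
ln(20.2) = 3.006 and ln(62.3) = 4.132; z_{0.25} = -0.6745, z_{0.9} = 1.282.
σ = (4.132 − 3.006)/(1.282 − (-0.6745)) = 0.576.
μ = 3.006 − (-0.6745)·0.576 = 3.394.
E[T] = exp(μ + σ²/2) = exp(3.394 + 0.1658) = 35.2 ms.

E[T] ≈ 35.2 ms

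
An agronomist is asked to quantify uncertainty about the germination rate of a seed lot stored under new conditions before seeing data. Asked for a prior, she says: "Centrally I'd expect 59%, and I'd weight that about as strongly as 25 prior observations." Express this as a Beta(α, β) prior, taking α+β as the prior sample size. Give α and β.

Under the effective-sample-size interpretation, Beta(α, β) has prior mean α/(α+β) and prior sample size α+β.
So α+β = 25 and α/(α+β) = 0.59, giving α = 0.59·25 = 14.75 and β = 25 − 14.75 = 10.25.

α = 14.75, β = 10.25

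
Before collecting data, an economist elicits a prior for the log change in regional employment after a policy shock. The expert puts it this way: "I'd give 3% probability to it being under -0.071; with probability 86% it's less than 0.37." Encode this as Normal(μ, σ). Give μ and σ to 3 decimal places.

The p-quantile of Normal(μ,σ) is μ + z_p·σ, with z_{0.03} = -1.881 and z_{0.86} = 1.08.
Eliminate σ: μ = (z₂·x₁ − z₁·x₂)/(z₂ − z₁) = (1.08·-0.071 − (-1.881)·0.37)/2.961 = 0.209.
Then σ = (x₂ − x₁)/(z₂ − z₁) = (0.37 − -0.071)/2.961 = 0.149.

μ = 0.209, σ = 0.149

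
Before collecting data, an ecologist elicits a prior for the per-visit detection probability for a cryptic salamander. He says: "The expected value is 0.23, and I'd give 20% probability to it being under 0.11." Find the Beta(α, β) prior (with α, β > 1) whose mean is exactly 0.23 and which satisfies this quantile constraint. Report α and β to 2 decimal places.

α ≈ 2.05, β ≈ 6.86

With mean 0.23 fixed, write α = 0.23s, β = 0.77s where s = α+β.
Need P(θ < 0.11) = 0.2 under Beta(0.23s, 0.77s). Normal approximation: (q−m)/√(m(1−m)/s) ≈ z_{0.2} = -0.842, so s ≈ 0.23·0.77·(-0.842)²/(0.11−0.23)² = 8.7.
At s = 8.7: P(θ<0.11) ≈ 0.204. Adjusting to match 0.2 gives s ≈ 8.92.
So α = 0.23·8.92 ≈ 2.05, β = 0.77·8.92 ≈ 6.86.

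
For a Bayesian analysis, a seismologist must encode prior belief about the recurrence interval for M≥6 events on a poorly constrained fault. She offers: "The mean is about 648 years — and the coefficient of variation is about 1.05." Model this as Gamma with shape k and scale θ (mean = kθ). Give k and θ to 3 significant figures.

k ≈ 0.907, θ ≈ 714

For Gamma(k, scale θ): mean = kθ, variance = kθ², so CV = 1/√k.
CV = 1.05, hence k = 1/CV² = 0.907.
Then θ = mean/k = 648/0.907 = 714.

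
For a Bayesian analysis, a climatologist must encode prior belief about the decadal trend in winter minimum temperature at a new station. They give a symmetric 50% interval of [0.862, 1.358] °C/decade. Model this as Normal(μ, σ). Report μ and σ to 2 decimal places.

μ = 1.11, σ = 0.37

A symmetric 50% interval runs μ ± z·σ with z = 0.6745.
Half-width = 0.248, so σ = 0.248/0.6745 = 0.37.
μ is the interval midpoint, 1.11.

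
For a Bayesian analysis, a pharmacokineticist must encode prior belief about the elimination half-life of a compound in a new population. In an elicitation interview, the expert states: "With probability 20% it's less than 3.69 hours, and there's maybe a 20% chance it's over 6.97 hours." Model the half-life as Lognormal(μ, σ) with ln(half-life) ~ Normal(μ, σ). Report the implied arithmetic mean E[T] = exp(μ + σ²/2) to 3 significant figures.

E[T] ≈ 5.45 hours

If T ~ Lognormal(μ,σ) then ln T ~ Normal(μ,σ), so the p-quantile of ln T is μ + z_p·σ.
ln(3.69) = 1.306 and ln(6.97) = 1.942; z_{0.2} = -0.8416, z_{0.8} = 0.8416.
σ = (1.942 − 1.306)/(0.8416 − (-0.8416)) = 0.378.
μ = 1.306 − (-0.8416)·0.378 = 1.624.
E[T] = exp(μ + σ²/2) = exp(1.624 + 0.0714) = 5.45 hours.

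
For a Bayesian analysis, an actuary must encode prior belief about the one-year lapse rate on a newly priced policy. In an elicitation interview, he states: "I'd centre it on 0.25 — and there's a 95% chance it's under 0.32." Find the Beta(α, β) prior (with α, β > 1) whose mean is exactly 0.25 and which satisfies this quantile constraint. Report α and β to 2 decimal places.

With mean 0.25 fixed, write α = 0.25s, β = 0.75s where s = α+β.
Need P(θ < 0.32) = 0.95 under Beta(0.25s, 0.75s). Normal approximation: (q−m)/√(m(1−m)/s) ≈ z_{0.95} = 1.64, so s ≈ 0.25·0.75·(1.64)²/(0.32−0.25)² = 103.5.
At s = 103.5: P(θ<0.32) ≈ 0.945. Adjusting to match 0.95 gives s ≈ 110.44.
So α = 0.25·110.44 ≈ 27.61, β = 0.75·110.44 ≈ 82.83.

α ≈ 27.61, β ≈ 82.83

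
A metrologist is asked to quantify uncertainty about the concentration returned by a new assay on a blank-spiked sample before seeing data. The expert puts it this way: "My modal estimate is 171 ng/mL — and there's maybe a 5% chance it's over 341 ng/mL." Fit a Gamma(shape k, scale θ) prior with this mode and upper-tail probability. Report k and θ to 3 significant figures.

k ≈ 6.82, θ ≈ 29.4

Gamma(k,θ) with k>1 has mode (k−1)θ, so θ = 171/(k−1).
Need P(X < 341) = 0.95 with θ tied to k this way. Start at k = 2, θ = 171: P(X<341) ≈ 0.592.
Too low — raise k to concentrate. Iterating converges to k ≈ 6.82.
Then θ = 171/(6.82−1) ≈ 29.4.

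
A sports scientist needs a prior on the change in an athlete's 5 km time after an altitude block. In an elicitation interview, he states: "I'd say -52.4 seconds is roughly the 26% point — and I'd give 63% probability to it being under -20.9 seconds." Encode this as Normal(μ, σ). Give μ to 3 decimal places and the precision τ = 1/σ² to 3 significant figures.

For Normal(μ,σ), the p-quantile is μ + z_p·σ. Here z_{0.26} = -0.6433, z_{0.63} = 0.3319.
So -52.4 = μ − 0.6433σ and -20.9 = μ + 0.3319σ.
Subtracting: σ = (-20.9 − -52.4)/(0.3319 − (-0.6433)) = 32.301.
Then μ = -52.4 − (-0.6433)·32.301 = -31.619.
Precision τ = 1/σ² = 1/32.3² = 0.000958.

μ = -31.619, τ = 0.000958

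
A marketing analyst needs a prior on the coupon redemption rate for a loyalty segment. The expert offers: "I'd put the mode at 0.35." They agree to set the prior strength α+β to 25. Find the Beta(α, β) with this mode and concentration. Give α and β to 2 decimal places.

α = 9.05, β = 15.95

For α,β > 1 the Beta mode is (α−1)/(α+β−2). With α+β = 25, the mode is (α−1)/23.
Set (α−1)/23 = 0.35 → α = 1 + 0.35·23 = 9.05.
β = 25 − α = 15.95.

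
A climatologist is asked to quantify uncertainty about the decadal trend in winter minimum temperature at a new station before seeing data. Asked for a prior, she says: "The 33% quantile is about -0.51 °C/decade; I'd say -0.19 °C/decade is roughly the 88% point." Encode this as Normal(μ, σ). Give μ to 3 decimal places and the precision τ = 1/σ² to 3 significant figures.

For Normal(μ,σ), the p-quantile is μ + z_p·σ. Here z_{0.33} = -0.4399, z_{0.88} = 1.175.
So -0.51 = μ − 0.4399σ and -0.19 = μ + 1.175σ.
Subtracting: σ = (-0.19 − -0.51)/(1.175 − (-0.4399)) = 0.198.
Then μ = -0.51 − (-0.4399)·0.198 = -0.423.
Precision τ = 1/σ² = 1/0.1982² = 25.5.

μ = -0.423, τ = 25.5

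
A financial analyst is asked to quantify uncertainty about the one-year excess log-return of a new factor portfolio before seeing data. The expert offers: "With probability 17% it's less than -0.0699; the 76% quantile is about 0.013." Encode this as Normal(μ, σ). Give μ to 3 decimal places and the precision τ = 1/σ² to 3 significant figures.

The p-quantile of Normal(μ,σ) is μ + z_p·σ, with z_{0.17} = -0.9542 and z_{0.76} = 0.7063.
Eliminate σ: μ = (z₂·x₁ − z₁·x₂)/(z₂ − z₁) = (0.7063·-0.0699 − (-0.9542)·0.013)/1.66 = -0.022.
Then σ = (x₂ − x₁)/(z₂ − z₁) = (0.013 − -0.0699)/1.66 = 0.050.
Precision τ = 1/σ² = 1/0.04993² = 401.

μ = -0.022, τ = 401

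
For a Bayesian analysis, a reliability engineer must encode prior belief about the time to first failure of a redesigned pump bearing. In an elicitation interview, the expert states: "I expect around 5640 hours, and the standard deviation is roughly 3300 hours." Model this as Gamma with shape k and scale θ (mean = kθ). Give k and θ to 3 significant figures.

For Gamma(k, scale θ): mean = kθ, variance = kθ², so CV = 1/√k.
CV = SD/mean = 3300/5640 = 0.5851, hence k = 1/CV² = 2.92.
Then θ = mean/k = 5640/2.92 = 1930.

k ≈ 2.92, θ ≈ 1930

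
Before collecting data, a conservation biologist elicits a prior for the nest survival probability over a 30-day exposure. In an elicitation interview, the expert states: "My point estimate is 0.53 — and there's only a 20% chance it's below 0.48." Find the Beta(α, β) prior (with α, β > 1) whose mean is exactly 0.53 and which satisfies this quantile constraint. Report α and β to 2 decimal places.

With mean 0.53 fixed, write α = 0.53s, β = 0.47s where s = α+β.
Need P(θ < 0.48) = 0.2 under Beta(0.53s, 0.47s). Normal approximation: (q−m)/√(m(1−m)/s) ≈ z_{0.2} = -0.842, so s ≈ 0.53·0.47·(-0.842)²/(0.48−0.53)² = 70.6.
At s = 70.6: P(θ<0.48) ≈ 0.200. Adjusting to match 0.2 gives s ≈ 70.49.
So α = 0.53·70.49 ≈ 37.36, β = 0.47·70.49 ≈ 33.13.

α ≈ 37.36, β ≈ 33.13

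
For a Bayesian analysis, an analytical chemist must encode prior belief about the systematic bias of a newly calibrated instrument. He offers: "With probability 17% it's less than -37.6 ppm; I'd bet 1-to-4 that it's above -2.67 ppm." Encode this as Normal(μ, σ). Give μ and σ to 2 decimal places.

For Normal(μ,σ), the p-quantile is μ + z_p·σ. Here z_{0.17} = -0.9542, z_{0.8} = 0.8416.
So -37.6 = μ − 0.9542σ and -2.67 = μ + 0.8416σ.
Subtracting: σ = (-2.67 − -37.6)/(0.8416 − (-0.9542)) = 19.45.
Then μ = -37.6 − (-0.9542)·19.45 = -19.04.

μ = -19.04, σ = 19.45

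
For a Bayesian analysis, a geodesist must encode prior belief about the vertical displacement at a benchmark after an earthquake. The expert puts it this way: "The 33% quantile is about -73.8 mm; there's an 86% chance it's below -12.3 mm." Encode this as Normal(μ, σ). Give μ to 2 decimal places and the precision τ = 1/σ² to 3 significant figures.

The p-quantile of Normal(μ,σ) is μ + z_p·σ, with z_{0.33} = -0.4399 and z_{0.86} = 1.08.
Eliminate σ: μ = (z₂·x₁ − z₁·x₂)/(z₂ − z₁) = (1.08·-73.8 − (-0.4399)·-12.3)/1.52 = -56.00.
Then σ = (x₂ − x₁)/(z₂ − z₁) = (-12.3 − -73.8)/1.52 = 40.45.
Precision τ = 1/σ² = 1/40.45² = 0.000611.

μ = -56.00, τ = 0.000611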